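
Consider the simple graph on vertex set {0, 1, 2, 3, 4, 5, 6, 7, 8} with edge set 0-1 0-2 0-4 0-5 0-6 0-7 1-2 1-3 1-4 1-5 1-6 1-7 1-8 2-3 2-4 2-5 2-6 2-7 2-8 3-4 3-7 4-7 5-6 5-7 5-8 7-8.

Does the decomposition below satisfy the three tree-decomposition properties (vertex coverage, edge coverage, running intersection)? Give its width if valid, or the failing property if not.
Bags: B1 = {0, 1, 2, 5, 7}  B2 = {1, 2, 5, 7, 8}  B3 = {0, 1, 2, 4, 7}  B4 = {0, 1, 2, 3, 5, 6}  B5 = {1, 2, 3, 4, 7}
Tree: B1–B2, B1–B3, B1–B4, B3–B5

No — bags containing vertex 3 are not connected in the tree.

A tree decomposition must satisfy three properties: every vertex lies in some bag; for every edge, both endpoints lie together in some bag; and for every vertex, the bags containing it form a connected subtree. Here bags containing vertex 3 are not connected in the tree, so the decomposition is invalid.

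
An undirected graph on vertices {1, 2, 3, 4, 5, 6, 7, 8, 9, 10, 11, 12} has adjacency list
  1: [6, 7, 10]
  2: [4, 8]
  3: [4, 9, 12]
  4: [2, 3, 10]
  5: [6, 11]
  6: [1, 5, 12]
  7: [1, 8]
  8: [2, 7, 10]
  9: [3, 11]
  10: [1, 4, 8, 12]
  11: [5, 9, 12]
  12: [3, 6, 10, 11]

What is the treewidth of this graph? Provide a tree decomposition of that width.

Every bag has size at most 4, so the width is 4 − 1 = 3 and tw(G) ≤ 3. For the lower bound: the 4 vertex sets {5,9,11}, {3}, {12}, {1,4,6,10} are disjoint, each induces a connected subgraph, and every pair is joined by at least one edge of G. Contracting each set to a single vertex therefore yields K_{4} as a minor, and since treewidth is minor-monotone, tw(G) ≥ tw(K_{4}) = 3. The upper and lower bounds meet at 3, so that is the treewidth.

Treewidth 3.
One optimal decomposition is:
Bags: B1 = {3, 5, 9, 11}  B2 = {3, 5, 11, 12}  B3 = {3, 5, 6, 12}  B4 = {3, 4, 6, 12}  B5 = {4, 6, 10, 12}  B6 = {1, 4, 6, 10}  B7 = {1, 2, 4, 10}  B8 = {1, 2, 8, 10}  B9 = {1, 2, 7, 8}
Tree: B1–B2, B2–B3, B3–B4, B4–B5, B5–B6, B6–B7, B7–B8, B8–B9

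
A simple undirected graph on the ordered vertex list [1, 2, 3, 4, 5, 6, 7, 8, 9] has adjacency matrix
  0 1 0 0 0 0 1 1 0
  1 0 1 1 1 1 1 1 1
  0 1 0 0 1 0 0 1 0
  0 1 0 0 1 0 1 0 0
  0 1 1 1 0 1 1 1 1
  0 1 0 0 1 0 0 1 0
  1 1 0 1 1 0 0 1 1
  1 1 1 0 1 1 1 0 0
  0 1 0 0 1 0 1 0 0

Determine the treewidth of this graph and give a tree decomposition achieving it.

The largest bag has 4 vertices, giving width 3; this decomposition certifies tw(G) ≤ 3. For the lower bound, the 4 vertices {1, 2, 7, 8} are pairwise adjacent, and any tree decomposition puts a clique entirely inside one bag — forcing width ≥ 3. Combining the bounds, tw(G) = 3.

Treewidth 3.
Bags: B1 = {2, 5, 7, 9}  B2 = {2, 5, 7, 8}  B3 = {2, 3, 5, 8}  B4 = {1, 2, 7, 8}  B5 = {2, 4, 5, 7}  B6 = {2, 5, 6, 8}
Tree: B1–B2, B2–B3, B2–B4, B2–B5, B2–B6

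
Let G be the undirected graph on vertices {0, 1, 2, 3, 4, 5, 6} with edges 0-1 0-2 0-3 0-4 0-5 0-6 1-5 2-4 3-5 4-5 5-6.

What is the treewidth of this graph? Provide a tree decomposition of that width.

Every bag has size at most 3, so the width is 3 − 1 = 2 and tw(G) ≤ 2. Conversely, {0, 2, 4} is a clique of size 3, and the vertices of any clique must share a bag in every tree decomposition; so some bag has ≥ 3 vertices and tw(G) ≥ 2. Combining the bounds, tw(G) = 2.

Treewidth 2.
One optimal decomposition is:
Bags: B1 = {0, 3, 5}  B2 = {0, 4, 5}  B3 = {0, 5, 6}  B4 = {0, 2, 4}  B5 = {0, 1, 5}
Tree: B1–B2, B1–B3, B2–B4, B3–B5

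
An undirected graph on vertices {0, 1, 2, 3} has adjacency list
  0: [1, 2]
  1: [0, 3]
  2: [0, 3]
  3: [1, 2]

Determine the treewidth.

2

A width-2 tree decomposition is:
Bags: B1 = {0, 1, 2}  B2 = {1, 2, 3}
Tree: B1–B2
Every bag has size at most 3, so the width is 3 − 1 = 2 and tw(G) ≤ 2. Since 1–0–2–3–1 is a cycle in G, G is not acyclic. Forests are exactly the graphs of treewidth ≤ 1, so tw(G) ≥ 2. Hence tw(G) = 2 exactly.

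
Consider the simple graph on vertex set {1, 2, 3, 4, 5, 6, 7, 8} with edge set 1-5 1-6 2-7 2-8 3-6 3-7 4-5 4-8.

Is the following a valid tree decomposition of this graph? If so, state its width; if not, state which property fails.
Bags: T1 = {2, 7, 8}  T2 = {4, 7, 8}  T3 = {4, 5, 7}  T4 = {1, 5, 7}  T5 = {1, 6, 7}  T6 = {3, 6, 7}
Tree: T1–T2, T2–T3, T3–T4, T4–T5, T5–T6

Checking the three conditions: (i) the bags cover all of {1, 2, 3, 4, 5, 6, 7, 8}; (ii) for each edge, some bag contains both endpoints; (iii) the bags containing any fixed vertex form a subtree. All hold, so the decomposition is valid with width 3 − 1 = 2.

Yes; width 2.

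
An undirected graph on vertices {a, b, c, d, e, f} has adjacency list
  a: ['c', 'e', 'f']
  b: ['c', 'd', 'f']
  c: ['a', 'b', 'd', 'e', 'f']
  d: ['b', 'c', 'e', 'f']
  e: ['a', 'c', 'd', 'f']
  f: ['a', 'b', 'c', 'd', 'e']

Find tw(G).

3

A width-3 tree decomposition is:
Bags: B1 = {a, c, e, f}  B2 = {c, d, e, f}  B3 = {b, c, d, f}
Tree: B1–B2, B2–B3
The largest bag has 4 vertices, giving width 3; this decomposition certifies tw(G) ≤ 3. On the other hand G contains the 4-clique {c, d, e, f}. A clique must lie in a single bag of any decomposition, so no decomposition can have width below 3. Combining the bounds, tw(G) = 3.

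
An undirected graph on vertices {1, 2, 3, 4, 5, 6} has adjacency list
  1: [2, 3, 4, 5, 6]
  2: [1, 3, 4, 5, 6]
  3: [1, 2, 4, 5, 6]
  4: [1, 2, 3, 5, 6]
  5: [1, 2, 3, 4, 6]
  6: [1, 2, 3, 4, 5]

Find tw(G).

5

A width-5 tree decomposition is:
Bags: B1 = {1, 2, 3, 4, 5, 6}
Tree: (single bag)
With just one bag of size 6, the width is 6 − 1 = 5, so tw(G) ≤ 5. On the other hand G contains the 6-clique {1, 2, 3, 4, 5, 6}. A clique must lie in a single bag of any decomposition, so no decomposition can have width below 5. Combining the bounds, tw(G) = 5.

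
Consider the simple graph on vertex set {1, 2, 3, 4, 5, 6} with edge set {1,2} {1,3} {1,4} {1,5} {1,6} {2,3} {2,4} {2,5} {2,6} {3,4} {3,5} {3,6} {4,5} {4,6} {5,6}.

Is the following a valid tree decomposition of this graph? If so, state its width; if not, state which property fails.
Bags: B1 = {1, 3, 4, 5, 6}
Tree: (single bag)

A tree decomposition must satisfy three properties: every vertex lies in some bag; for every edge, both endpoints lie together in some bag; and for every vertex, the bags containing it form a connected subtree. Here vertex 2 appears in no bag, so the decomposition is invalid.

No — vertex 2 appears in no bag.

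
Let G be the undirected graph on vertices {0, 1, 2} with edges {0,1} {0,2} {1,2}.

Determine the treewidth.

2

A width-2 tree decomposition is:
Bags: B1 = {0, 1, 2}
Tree: (single bag)
With just one bag of size 3, the width is 3 − 1 = 2, so tw(G) ≤ 2. For the lower bound, the 3 vertices {0, 1, 2} are pairwise adjacent, and any tree decomposition puts a clique entirely inside one bag — forcing width ≥ 2. Hence tw(G) = 2 exactly.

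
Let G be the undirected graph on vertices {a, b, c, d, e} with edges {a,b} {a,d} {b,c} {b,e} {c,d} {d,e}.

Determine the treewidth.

A width-2 tree decomposition is:
Bags: B1 = {b, d, e}  B2 = {a, b, d}  B3 = {b, c, d}
Tree: B1–B2, B2–B3
Every bag has size at most 3, so the width is 3 − 1 = 2 and tw(G) ≤ 2. Since d–e–b–a–d is a cycle in G, G is not acyclic. Forests are exactly the graphs of treewidth ≤ 1, so tw(G) ≥ 2. Combining the bounds, tw(G) = 2.

2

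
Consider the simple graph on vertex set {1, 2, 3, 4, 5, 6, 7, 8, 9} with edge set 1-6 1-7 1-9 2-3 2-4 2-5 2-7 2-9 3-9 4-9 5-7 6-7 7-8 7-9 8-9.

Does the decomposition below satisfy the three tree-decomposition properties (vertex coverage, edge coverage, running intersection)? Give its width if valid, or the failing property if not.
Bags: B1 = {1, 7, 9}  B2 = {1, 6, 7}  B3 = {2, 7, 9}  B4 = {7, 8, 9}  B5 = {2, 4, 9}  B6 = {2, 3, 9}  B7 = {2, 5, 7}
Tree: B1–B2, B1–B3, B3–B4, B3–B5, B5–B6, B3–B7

Yes; width 2.

Checking the three conditions: (i) the bags cover all of {1, 2, 3, 4, 5, 6, 7, 8, 9}; (ii) for each edge, some bag contains both endpoints; (iii) the bags containing any fixed vertex form a subtree. All hold, so the decomposition is valid with width 3 − 1 = 2.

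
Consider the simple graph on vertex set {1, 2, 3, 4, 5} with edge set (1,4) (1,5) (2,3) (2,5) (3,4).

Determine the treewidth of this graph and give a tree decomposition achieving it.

Every bag has size at most 3, so the width is 3 − 1 = 2 and tw(G) ≤ 2. For the lower bound, G contains the cycle 2–3–4–1–5–2, so G is not a forest; only forests have treewidth ≤ 1, hence tw(G) ≥ 2. Hence tw(G) = 2 exactly.

Treewidth 2.
One optimal decomposition is:
Bags: B1 = {2, 3, 4}  B2 = {1, 2, 4}  B3 = {1, 2, 5}
Tree: B1–B2, B2–B3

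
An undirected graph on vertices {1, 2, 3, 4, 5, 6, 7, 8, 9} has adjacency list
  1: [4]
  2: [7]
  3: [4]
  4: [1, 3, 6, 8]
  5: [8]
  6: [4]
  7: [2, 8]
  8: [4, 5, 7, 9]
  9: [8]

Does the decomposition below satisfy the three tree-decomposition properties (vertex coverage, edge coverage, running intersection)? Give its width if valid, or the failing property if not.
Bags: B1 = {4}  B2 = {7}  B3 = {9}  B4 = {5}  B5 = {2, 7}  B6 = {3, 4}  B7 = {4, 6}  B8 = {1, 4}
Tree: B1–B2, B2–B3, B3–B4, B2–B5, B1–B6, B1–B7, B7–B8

No — vertex 8 appears in no bag.

A tree decomposition must satisfy three properties: every vertex lies in some bag; for every edge, both endpoints lie together in some bag; and for every vertex, the bags containing it form a connected subtree. Here vertex 8 appears in no bag, so the decomposition is invalid.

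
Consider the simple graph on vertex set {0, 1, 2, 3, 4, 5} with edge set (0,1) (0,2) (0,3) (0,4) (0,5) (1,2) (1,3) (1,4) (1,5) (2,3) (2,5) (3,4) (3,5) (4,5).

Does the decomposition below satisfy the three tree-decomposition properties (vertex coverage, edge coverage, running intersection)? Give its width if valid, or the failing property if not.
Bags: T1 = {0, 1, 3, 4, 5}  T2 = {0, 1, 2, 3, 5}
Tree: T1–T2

Yes; width 4.

Checking the three conditions: (i) the bags cover all of {0, 1, 2, 3, 4, 5}; (ii) for each edge, some bag contains both endpoints; (iii) the bags containing any fixed vertex form a subtree. All hold, so the decomposition is valid with width 5 − 1 = 4.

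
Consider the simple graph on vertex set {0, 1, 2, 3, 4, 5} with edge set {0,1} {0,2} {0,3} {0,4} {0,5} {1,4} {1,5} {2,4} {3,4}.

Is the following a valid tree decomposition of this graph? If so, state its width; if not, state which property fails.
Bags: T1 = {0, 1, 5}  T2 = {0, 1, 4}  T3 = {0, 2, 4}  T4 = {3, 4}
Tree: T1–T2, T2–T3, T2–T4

No — edge (0,3) lies in no bag.

A tree decomposition must satisfy three properties: every vertex lies in some bag; for every edge, both endpoints lie together in some bag; and for every vertex, the bags containing it form a connected subtree. Here edge (0,3) lies in no bag, so the decomposition is invalid.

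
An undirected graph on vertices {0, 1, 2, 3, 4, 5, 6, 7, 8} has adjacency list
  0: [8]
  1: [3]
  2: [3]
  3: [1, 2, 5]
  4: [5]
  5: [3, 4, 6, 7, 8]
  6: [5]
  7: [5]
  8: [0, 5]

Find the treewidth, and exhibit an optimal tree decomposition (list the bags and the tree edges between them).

Treewidth 1.
One optimal decomposition is:
Bags: B1 = {3, 5}  B2 = {5, 6}  B3 = {5, 8}  B4 = {4, 5}  B5 = {2, 3}  B6 = {1, 3}  B7 = {0, 8}  B8 = {5, 7}
Tree: B1–B2, B1–B3, B2–B4, B1–B5, B1–B6, B3–B7, B2–B8

The largest bag has 2 vertices, giving width 1; this decomposition certifies tw(G) ≤ 1. G has an edge, so its treewidth is at least 1. Hence tw(G) = 1 exactly.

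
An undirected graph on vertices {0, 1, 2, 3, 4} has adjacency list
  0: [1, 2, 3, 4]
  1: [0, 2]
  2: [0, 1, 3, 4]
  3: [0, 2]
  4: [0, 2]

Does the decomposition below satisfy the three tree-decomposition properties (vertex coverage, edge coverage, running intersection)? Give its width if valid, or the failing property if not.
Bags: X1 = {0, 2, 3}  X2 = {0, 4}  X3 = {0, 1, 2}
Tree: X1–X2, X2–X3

No — edge (2,4) lies in no bag.

A tree decomposition must satisfy three properties: every vertex lies in some bag; for every edge, both endpoints lie together in some bag; and for every vertex, the bags containing it form a connected subtree. Here edge (2,4) lies in no bag, so the decomposition is invalid.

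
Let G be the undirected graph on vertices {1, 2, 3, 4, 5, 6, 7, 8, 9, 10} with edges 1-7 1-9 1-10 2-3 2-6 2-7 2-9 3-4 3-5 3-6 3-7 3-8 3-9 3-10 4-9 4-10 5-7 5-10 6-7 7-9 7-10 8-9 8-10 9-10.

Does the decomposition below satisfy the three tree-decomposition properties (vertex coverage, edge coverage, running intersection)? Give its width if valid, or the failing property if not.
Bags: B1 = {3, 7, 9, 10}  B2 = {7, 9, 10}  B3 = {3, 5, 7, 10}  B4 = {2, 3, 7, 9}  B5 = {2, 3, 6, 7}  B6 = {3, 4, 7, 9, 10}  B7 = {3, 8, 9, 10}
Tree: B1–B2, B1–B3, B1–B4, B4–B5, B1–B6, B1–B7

A tree decomposition must satisfy three properties: every vertex lies in some bag; for every edge, both endpoints lie together in some bag; and for every vertex, the bags containing it form a connected subtree. Here vertex 1 appears in no bag, so the decomposition is invalid.

No — vertex 1 appears in no bag.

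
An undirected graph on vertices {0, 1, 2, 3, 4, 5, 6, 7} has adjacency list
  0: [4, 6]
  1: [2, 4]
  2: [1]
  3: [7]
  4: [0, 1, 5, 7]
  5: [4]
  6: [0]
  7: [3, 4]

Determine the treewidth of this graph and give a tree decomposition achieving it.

Treewidth 1.
One such decomposition:
Bags: B1 = {1, 4}  B2 = {4, 7}  B3 = {1, 2}  B4 = {0, 4}  B5 = {3, 7}  B6 = {4, 5}  B7 = {0, 6}
Tree: B1–B2, B1–B3, B1–B4, B2–B5, B4–B6, B4–B7

Every bag has size at most 2, so the width is 2 − 1 = 1 and tw(G) ≤ 1. Since G has at least one edge (e.g. 1–4), it is not an edgeless graph, so tw(G) ≥ 1. Hence tw(G) = 1 exactly.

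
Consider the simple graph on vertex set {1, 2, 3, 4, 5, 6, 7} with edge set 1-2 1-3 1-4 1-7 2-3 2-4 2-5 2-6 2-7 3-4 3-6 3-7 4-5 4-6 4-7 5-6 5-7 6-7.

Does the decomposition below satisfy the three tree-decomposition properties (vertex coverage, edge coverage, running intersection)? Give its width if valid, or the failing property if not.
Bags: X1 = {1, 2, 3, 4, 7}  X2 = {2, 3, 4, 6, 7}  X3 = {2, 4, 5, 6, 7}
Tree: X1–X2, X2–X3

Yes; width 4.

Every vertex of G appears in some bag (union = {1, 2, 3, 4, 5, 6, 7}); every edge is covered by a bag; and for each vertex v the set of bags containing v is connected in the bag tree. The decomposition is therefore valid. The largest bag has 5 vertices, so the width is 4.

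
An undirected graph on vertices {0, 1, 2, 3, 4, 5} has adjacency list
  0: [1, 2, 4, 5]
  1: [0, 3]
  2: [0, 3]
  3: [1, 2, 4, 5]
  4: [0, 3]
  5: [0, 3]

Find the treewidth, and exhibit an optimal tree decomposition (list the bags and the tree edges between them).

Every bag has size at most 3, so the width is 3 − 1 = 2 and tw(G) ≤ 2. For the lower bound, G contains the cycle 2–0–5–3–2, so G is not a forest; only forests have treewidth ≤ 1, hence tw(G) ≥ 2. Therefore the treewidth is 2.

Treewidth 2.
One such decomposition:
Bags: B1 = {0, 2, 3}  B2 = {0, 3, 5}  B3 = {0, 1, 3}  B4 = {0, 3, 4}
Tree: B1–B2, B2–B3, B3–B4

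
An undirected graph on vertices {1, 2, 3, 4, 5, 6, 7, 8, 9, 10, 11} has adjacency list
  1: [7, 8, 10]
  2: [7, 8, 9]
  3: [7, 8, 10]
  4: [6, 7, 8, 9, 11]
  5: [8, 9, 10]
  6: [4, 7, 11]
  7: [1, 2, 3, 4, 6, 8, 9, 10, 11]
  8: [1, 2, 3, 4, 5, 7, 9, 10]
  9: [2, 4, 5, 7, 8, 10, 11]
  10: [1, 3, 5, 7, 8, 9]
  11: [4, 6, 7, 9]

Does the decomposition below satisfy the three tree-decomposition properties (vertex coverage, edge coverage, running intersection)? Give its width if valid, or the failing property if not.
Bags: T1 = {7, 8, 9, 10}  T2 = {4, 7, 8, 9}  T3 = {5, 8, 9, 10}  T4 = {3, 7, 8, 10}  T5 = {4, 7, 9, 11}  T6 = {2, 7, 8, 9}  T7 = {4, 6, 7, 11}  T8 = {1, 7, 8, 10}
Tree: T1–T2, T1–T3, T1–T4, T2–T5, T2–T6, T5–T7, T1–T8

Vertex coverage: the bags together contain {1, 2, 3, 4, 5, 6, 7, 8, 9, 10, 11}, the full vertex set. Edge coverage: each edge of G has both endpoints in at least one bag. Running intersection: for every vertex, the bags containing it form a connected subtree. All three properties hold, so this is a valid tree decomposition of width max|bag| − 1 = 3, and hence tw(G) ≤ 3.

Yes; width 3.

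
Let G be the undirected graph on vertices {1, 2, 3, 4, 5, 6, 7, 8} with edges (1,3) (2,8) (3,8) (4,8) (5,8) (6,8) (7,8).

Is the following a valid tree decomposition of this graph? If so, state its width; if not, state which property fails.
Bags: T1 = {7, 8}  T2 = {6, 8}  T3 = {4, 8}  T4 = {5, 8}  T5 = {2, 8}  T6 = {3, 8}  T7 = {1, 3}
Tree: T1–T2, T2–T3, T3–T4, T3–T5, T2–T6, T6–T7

Yes; width 1.

Vertex coverage: the bags together contain {1, 2, 3, 4, 5, 6, 7, 8}, the full vertex set. Edge coverage: each edge of G has both endpoints in at least one bag. Running intersection: for every vertex, the bags containing it form a connected subtree. All three properties hold, so this is a valid tree decomposition of width max|bag| − 1 = 1, and hence tw(G) ≤ 1.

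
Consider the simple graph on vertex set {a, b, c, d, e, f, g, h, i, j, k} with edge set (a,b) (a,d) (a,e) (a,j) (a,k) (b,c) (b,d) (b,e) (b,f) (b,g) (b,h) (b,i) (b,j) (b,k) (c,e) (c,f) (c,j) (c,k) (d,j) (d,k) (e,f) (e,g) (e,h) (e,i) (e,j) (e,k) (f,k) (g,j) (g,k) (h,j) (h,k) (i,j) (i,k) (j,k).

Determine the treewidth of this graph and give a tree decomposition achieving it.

Every bag has size at most 5, so the width is 5 − 1 = 4 and tw(G) ≤ 4. For the lower bound, the 5 vertices {a, b, d, j, k} are pairwise adjacent, and any tree decomposition puts a clique entirely inside one bag — forcing width ≥ 4. The upper and lower bounds meet at 4, so that is the treewidth.

Treewidth 4.
One such decomposition:
Bags: B1 = {b, e, h, j, k}  B2 = {b, e, g, j, k}  B3 = {a, b, e, j, k}  B4 = {b, e, i, j, k}  B5 = {b, c, e, j, k}  B6 = {a, b, d, j, k}  B7 = {b, c, e, f, k}
Tree: B1–B2, B2–B3, B2–B4, B1–B5, B3–B6, B5–B7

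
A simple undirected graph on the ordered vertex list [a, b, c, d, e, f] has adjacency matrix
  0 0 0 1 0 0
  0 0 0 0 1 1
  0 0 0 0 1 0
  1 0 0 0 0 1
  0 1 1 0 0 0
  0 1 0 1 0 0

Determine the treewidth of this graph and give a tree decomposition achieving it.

Treewidth 1.
One optimal decomposition is:
Bags: B1 = {a, d}  B2 = {d, f}  B3 = {b, f}  B4 = {b, e}  B5 = {c, e}
Tree: B1–B2, B2–B3, B3–B4, B4–B5

The largest bag has 2 vertices, giving width 1; this decomposition certifies tw(G) ≤ 1. G has an edge, so its treewidth is at least 1. Therefore the treewidth is 1.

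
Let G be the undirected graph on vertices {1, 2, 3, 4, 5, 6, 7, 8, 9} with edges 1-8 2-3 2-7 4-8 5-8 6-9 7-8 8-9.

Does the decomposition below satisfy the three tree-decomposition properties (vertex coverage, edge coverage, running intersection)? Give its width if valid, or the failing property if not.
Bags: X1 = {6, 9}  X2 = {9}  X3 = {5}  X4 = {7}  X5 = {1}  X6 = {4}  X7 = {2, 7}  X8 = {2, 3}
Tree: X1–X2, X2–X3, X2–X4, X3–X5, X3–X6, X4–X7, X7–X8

No — vertex 8 appears in no bag.

A tree decomposition must satisfy three properties: every vertex lies in some bag; for every edge, both endpoints lie together in some bag; and for every vertex, the bags containing it form a connected subtree. Here vertex 8 appears in no bag, so the decomposition is invalid.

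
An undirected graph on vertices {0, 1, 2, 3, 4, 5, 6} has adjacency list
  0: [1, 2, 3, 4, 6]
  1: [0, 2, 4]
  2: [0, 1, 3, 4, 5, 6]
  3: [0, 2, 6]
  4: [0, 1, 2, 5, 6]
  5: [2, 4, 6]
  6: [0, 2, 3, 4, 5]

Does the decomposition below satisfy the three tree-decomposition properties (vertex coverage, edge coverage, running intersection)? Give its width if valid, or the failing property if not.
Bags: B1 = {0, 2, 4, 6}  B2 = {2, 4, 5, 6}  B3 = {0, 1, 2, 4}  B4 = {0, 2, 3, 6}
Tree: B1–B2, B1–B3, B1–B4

Yes; width 3.

Vertex coverage: the bags together contain {0, 1, 2, 3, 4, 5, 6}, the full vertex set. Edge coverage: each edge of G has both endpoints in at least one bag. Running intersection: for every vertex, the bags containing it form a connected subtree. All three properties hold, so this is a valid tree decomposition of width max|bag| − 1 = 3, and hence tw(G) ≤ 3.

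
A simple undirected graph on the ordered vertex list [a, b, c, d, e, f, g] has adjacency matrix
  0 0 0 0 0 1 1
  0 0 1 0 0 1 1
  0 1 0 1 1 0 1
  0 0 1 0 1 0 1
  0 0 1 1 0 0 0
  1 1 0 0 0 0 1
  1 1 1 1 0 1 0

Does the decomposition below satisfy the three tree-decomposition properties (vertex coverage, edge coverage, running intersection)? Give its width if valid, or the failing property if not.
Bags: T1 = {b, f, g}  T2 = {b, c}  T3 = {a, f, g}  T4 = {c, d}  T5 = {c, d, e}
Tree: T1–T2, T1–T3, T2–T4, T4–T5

A tree decomposition must satisfy three properties: every vertex lies in some bag; for every edge, both endpoints lie together in some bag; and for every vertex, the bags containing it form a connected subtree. Here edge (g,c) lies in no bag, so the decomposition is invalid.

No — edge (g,c) lies in no bag.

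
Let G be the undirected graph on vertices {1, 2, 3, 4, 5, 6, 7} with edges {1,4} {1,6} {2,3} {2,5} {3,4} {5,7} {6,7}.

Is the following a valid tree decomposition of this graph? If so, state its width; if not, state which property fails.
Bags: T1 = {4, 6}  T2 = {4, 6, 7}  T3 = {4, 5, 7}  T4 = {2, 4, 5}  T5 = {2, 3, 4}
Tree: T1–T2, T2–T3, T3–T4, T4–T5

No — vertex 1 appears in no bag.

A tree decomposition must satisfy three properties: every vertex lies in some bag; for every edge, both endpoints lie together in some bag; and for every vertex, the bags containing it form a connected subtree. Here vertex 1 appears in no bag, so the decomposition is invalid.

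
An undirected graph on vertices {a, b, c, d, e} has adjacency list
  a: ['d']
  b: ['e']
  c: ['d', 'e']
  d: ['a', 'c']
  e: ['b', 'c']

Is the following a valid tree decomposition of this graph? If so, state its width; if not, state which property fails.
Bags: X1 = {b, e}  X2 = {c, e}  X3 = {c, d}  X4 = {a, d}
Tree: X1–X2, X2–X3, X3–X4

Checking the three conditions: (i) the bags cover all of {a, b, c, d, e}; (ii) for each edge, some bag contains both endpoints; (iii) the bags containing any fixed vertex form a subtree. All hold, so the decomposition is valid with width 2 − 1 = 1.

Yes; width 1.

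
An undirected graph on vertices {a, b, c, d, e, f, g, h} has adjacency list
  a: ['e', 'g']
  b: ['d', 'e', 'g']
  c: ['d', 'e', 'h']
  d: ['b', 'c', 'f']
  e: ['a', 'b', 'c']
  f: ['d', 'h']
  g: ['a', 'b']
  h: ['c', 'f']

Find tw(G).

2

A width-2 tree decomposition is:
Bags: B1 = {c, f, h}  B2 = {c, d, f}  B3 = {c, d, e}  B4 = {b, d, e}  B5 = {a, b, e}  B6 = {a, b, g}
Tree: B1–B2, B2–B3, B3–B4, B4–B5, B5–B6
Every bag has size at most 3, so the width is 3 − 1 = 2 and tw(G) ≤ 2. Since h–f–d–c–h is a cycle in G, G is not acyclic. Forests are exactly the graphs of treewidth ≤ 1, so tw(G) ≥ 2. Combining the bounds, tw(G) = 2.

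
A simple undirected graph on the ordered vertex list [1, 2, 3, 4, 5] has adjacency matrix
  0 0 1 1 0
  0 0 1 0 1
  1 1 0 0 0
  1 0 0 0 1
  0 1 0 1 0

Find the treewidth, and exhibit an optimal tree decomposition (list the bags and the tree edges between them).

Every bag has size at most 3, so the width is 3 − 1 = 2 and tw(G) ≤ 2. For the lower bound, G contains the cycle 3–2–5–4–1–3, so G is not a forest; only forests have treewidth ≤ 1, hence tw(G) ≥ 2. Combining the bounds, tw(G) = 2.

Treewidth 2.
One such decomposition:
Bags: B1 = {2, 3, 5}  B2 = {3, 4, 5}  B3 = {1, 3, 4}
Tree: B1–B2, B2–B3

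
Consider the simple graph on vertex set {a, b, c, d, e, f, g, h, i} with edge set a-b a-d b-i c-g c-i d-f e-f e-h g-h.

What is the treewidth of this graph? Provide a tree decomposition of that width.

Treewidth 2.
One optimal decomposition is:
Bags: B1 = {b, c, i}  B2 = {a, b, c}  B3 = {a, c, d}  B4 = {c, d, f}  B5 = {c, e, f}  B6 = {c, e, h}  B7 = {c, g, h}
Tree: B1–B2, B2–B3, B3–B4, B4–B5, B5–B6, B6–B7

The largest bag has 3 vertices, giving width 2; this decomposition certifies tw(G) ≤ 2. The edges c–i–b–a–d–f–e–h–g–c form a cycle, so G is not a tree and its treewidth is at least 2. Therefore the treewidth is 2.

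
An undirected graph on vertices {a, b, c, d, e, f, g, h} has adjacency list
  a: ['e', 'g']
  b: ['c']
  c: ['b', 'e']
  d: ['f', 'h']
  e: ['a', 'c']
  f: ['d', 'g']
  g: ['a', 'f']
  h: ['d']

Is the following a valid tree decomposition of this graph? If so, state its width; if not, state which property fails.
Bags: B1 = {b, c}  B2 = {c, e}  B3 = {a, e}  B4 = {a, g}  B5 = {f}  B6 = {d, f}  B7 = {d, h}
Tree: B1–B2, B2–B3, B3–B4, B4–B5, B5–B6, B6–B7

No — edge (g,f) lies in no bag.

A tree decomposition must satisfy three properties: every vertex lies in some bag; for every edge, both endpoints lie together in some bag; and for every vertex, the bags containing it form a connected subtree. Here edge (g,f) lies in no bag, so the decomposition is invalid.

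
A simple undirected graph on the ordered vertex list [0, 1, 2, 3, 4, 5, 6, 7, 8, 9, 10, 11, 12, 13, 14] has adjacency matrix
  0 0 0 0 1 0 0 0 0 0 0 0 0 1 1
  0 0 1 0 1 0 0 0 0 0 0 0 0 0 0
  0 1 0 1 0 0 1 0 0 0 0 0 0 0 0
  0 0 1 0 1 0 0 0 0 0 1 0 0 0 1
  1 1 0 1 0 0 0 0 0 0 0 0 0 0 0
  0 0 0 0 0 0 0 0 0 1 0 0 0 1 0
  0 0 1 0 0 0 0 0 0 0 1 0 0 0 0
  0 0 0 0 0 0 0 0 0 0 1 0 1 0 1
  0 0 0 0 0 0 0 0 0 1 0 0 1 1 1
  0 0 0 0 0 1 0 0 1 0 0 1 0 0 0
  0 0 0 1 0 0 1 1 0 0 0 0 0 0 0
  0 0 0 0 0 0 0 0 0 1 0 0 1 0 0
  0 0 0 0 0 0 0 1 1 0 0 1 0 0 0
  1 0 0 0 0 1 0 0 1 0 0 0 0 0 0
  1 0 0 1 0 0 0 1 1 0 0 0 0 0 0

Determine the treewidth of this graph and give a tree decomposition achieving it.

The largest bag has 4 vertices, giving width 3; this decomposition certifies tw(G) ≤ 3. For the lower bound: the 4 vertex sets {1,2,6}, {10}, {3}, {0,4,7,14} are disjoint, each induces a connected subgraph, and every pair is joined by at least one edge of G. Contracting each set to a single vertex therefore yields K_{4} as a minor, and since treewidth is minor-monotone, tw(G) ≥ tw(K_{4}) = 3. Therefore the treewidth is 3.

Treewidth 3.
Bags: B1 = {1, 2, 6, 10}  B2 = {1, 2, 3, 10}  B3 = {1, 3, 4, 10}  B4 = {3, 4, 7, 10}  B5 = {3, 4, 7, 14}  B6 = {0, 4, 7, 14}  B7 = {0, 7, 12, 14}  B8 = {0, 8, 12, 14}  B9 = {0, 8, 12, 13}  B10 = {8, 11, 12, 13}  B11 = {8, 9, 11, 13}  B12 = {5, 9, 11, 13}
Tree: B1–B2, B2–B3, B3–B4, B4–B5, B5–B6, B6–B7, B7–B8, B8–B9, B9–B10, B10–B11, B11–B12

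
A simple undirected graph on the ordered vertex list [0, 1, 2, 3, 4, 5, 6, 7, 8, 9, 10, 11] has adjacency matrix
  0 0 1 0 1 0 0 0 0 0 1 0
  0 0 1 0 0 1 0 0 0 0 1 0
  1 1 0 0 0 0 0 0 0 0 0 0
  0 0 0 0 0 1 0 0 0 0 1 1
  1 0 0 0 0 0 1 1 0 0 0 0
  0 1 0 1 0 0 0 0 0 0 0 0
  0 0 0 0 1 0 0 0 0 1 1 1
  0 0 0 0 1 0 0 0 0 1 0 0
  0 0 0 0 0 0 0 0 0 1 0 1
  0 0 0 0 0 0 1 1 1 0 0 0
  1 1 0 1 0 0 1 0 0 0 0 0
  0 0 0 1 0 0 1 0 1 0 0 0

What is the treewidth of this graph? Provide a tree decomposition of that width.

The largest bag has 4 vertices, giving width 3; this decomposition certifies tw(G) ≤ 3. For the lower bound: the 4 vertex sets {7,8,9}, {11}, {6}, {0,3,4,10} are disjoint, each induces a connected subgraph, and every pair is joined by at least one edge of G. Contracting each set to a single vertex therefore yields K_{4} as a minor, and since treewidth is minor-monotone, tw(G) ≥ tw(K_{4}) = 3. Therefore the treewidth is 3.

Treewidth 3.
One such decomposition:
Bags: B1 = {7, 8, 9, 11}  B2 = {6, 7, 9, 11}  B3 = {4, 6, 7, 11}  B4 = {3, 4, 6, 11}  B5 = {3, 4, 6, 10}  B6 = {0, 3, 4, 10}  B7 = {0, 3, 5, 10}  B8 = {0, 1, 5, 10}  B9 = {0, 1, 2, 5}
Tree: B1–B2, B2–B3, B3–B4, B4–B5, B5–B6, B6–B7, B7–B8, B8–B9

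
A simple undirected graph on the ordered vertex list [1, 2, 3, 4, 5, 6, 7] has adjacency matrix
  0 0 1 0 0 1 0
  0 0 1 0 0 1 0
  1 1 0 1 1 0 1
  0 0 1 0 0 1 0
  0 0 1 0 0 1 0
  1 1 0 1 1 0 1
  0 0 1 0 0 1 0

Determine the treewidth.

A width-2 tree decomposition is:
Bags: B1 = {3, 5, 6}  B2 = {2, 3, 6}  B3 = {3, 4, 6}  B4 = {1, 3, 6}  B5 = {3, 6, 7}
Tree: B1–B2, B2–B3, B3–B4, B4–B5
Every bag has size at most 3, so the width is 3 − 1 = 2 and tw(G) ≤ 2. Since 3–5–6–2–3 is a cycle in G, G is not acyclic. Forests are exactly the graphs of treewidth ≤ 1, so tw(G) ≥ 2. The upper and lower bounds meet at 2, so that is the treewidth.

2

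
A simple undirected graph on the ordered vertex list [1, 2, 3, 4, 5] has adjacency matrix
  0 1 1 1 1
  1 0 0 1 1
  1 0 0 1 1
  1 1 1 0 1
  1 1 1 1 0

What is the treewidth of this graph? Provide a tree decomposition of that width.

Every bag has size at most 4, so the width is 4 − 1 = 3 and tw(G) ≤ 3. For the lower bound, the 4 vertices {1, 2, 4, 5} are pairwise adjacent, and any tree decomposition puts a clique entirely inside one bag — forcing width ≥ 3. Hence tw(G) = 3 exactly.

Treewidth 3.
One such decomposition:
Bags: B1 = {1, 3, 4, 5}  B2 = {1, 2, 4, 5}
Tree: B1–B2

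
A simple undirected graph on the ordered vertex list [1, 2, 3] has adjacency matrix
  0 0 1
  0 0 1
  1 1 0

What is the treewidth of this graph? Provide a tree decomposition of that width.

Treewidth 1.
One optimal decomposition is:
Bags: B1 = {2, 3}  B2 = {1, 3}
Tree: B1–B2

Each bag holds 2 vertices, so the decomposition has width 1, which upper-bounds the treewidth. Since G has at least one edge (e.g. 2–3), it is not an edgeless graph, so tw(G) ≥ 1. Therefore the treewidth is 1.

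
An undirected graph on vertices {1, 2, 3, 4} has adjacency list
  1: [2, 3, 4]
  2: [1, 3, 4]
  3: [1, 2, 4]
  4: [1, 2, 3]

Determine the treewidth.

3

A width-3 tree decomposition is:
Bags: B1 = {1, 2, 3, 4}
Tree: (single bag)
A single bag containing all 4 vertices is trivially a valid decomposition of width 3. Conversely, {1, 2, 3, 4} is a clique of size 4, and the vertices of any clique must share a bag in every tree decomposition; so some bag has ≥ 4 vertices and tw(G) ≥ 3. The upper and lower bounds meet at 3, so that is the treewidth.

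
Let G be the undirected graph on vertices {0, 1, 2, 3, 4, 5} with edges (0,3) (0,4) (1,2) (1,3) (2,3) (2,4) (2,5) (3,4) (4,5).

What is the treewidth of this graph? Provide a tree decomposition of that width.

Treewidth 2.
One optimal decomposition is:
Bags: B1 = {2, 3, 4}  B2 = {0, 3, 4}  B3 = {2, 4, 5}  B4 = {1, 2, 3}
Tree: B1–B2, B1–B3, B1–B4

Each bag holds 3 vertices, so the decomposition has width 2, which upper-bounds the treewidth. On the other hand G contains the 3-clique {0, 3, 4}. A clique must lie in a single bag of any decomposition, so no decomposition can have width below 2. Combining the bounds, tw(G) = 2.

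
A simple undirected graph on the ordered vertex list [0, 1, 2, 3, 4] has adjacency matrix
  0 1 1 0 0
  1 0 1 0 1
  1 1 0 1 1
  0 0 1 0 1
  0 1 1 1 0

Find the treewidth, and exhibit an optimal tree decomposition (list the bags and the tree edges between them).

Treewidth 2.
One optimal decomposition is:
Bags: B1 = {2, 3, 4}  B2 = {1, 2, 4}  B3 = {0, 1, 2}
Tree: B1–B2, B2–B3

Each bag holds 3 vertices, so the decomposition has width 2, which upper-bounds the treewidth. Conversely, {0, 1, 2} is a clique of size 3, and the vertices of any clique must share a bag in every tree decomposition; so some bag has ≥ 3 vertices and tw(G) ≥ 2. The upper and lower bounds meet at 2, so that is the treewidth.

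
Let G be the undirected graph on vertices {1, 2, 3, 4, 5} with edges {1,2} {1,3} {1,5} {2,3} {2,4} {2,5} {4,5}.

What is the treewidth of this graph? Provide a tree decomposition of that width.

Treewidth 2.
Bags: B1 = {2, 4, 5}  B2 = {1, 2, 5}  B3 = {1, 2, 3}
Tree: B1–B2, B2–B3

Every bag has size at most 3, so the width is 3 − 1 = 2 and tw(G) ≤ 2. Conversely, {1, 2, 3} is a clique of size 3, and the vertices of any clique must share a bag in every tree decomposition; so some bag has ≥ 3 vertices and tw(G) ≥ 2. Therefore the treewidth is 2.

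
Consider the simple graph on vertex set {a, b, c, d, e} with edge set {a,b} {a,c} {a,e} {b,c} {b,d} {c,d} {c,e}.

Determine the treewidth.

A width-2 tree decomposition is:
Bags: B1 = {a, b, c}  B2 = {a, c, e}  B3 = {b, c, d}
Tree: B1–B2, B1–B3
Every bag has size at most 3, so the width is 3 − 1 = 2 and tw(G) ≤ 2. Conversely, {b, c, d} is a clique of size 3, and the vertices of any clique must share a bag in every tree decomposition; so some bag has ≥ 3 vertices and tw(G) ≥ 2. Hence tw(G) = 2 exactly.

2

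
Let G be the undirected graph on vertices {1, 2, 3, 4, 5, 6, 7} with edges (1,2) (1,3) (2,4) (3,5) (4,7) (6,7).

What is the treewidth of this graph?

1

A width-1 tree decomposition is:
Bags: B1 = {6, 7}  B2 = {4, 7}  B3 = {2, 4}  B4 = {1, 2}  B5 = {1, 3}  B6 = {3, 5}
Tree: B1–B2, B2–B3, B3–B4, B4–B5, B5–B6
Every bag has size at most 2, so the width is 2 − 1 = 1 and tw(G) ≤ 1. Since G has at least one edge (e.g. 6–7), it is not an edgeless graph, so tw(G) ≥ 1. Therefore the treewidth is 1.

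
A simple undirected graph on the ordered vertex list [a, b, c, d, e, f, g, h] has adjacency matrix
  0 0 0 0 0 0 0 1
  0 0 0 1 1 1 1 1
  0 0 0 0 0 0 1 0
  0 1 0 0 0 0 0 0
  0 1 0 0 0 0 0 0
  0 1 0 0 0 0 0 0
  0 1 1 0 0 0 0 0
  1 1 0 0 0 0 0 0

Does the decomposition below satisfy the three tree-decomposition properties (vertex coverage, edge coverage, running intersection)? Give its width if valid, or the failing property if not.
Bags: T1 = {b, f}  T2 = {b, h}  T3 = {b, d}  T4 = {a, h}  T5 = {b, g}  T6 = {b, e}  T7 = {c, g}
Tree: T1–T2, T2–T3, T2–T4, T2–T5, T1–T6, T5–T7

Checking the three conditions: (i) the bags cover all of {a, b, c, d, e, f, g, h}; (ii) for each edge, some bag contains both endpoints; (iii) the bags containing any fixed vertex form a subtree. All hold, so the decomposition is valid with width 2 − 1 = 1.

Yes; width 1.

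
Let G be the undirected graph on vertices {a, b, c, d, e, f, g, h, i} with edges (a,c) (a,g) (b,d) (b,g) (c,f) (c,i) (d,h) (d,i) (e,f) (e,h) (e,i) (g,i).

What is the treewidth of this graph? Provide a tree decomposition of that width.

Treewidth 3.
One such decomposition:
Bags: B1 = {b, d, e, h}  B2 = {b, d, e, i}  B3 = {b, e, g, i}  B4 = {e, f, g, i}  B5 = {c, f, g, i}  B6 = {a, c, f, g}
Tree: B1–B2, B2–B3, B3–B4, B4–B5, B5–B6

The largest bag has 4 vertices, giving width 3; this decomposition certifies tw(G) ≤ 3. For the lower bound: the 4 vertex sets {b,d,h}, {e}, {i}, {a,c,f,g} are disjoint, each induces a connected subgraph, and every pair is joined by at least one edge of G. Contracting each set to a single vertex therefore yields K_{4} as a minor, and since treewidth is minor-monotone, tw(G) ≥ tw(K_{4}) = 3. Combining the bounds, tw(G) = 3.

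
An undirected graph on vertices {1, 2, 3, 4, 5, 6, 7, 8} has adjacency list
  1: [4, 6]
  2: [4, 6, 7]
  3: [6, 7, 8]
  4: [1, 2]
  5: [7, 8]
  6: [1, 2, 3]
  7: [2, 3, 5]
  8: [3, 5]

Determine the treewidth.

2

A width-2 tree decomposition is:
Bags: B1 = {5, 7, 8}  B2 = {3, 7, 8}  B3 = {2, 3, 7}  B4 = {2, 3, 6}  B5 = {2, 4, 6}  B6 = {1, 4, 6}
Tree: B1–B2, B2–B3, B3–B4, B4–B5, B5–B6
The largest bag has 3 vertices, giving width 2; this decomposition certifies tw(G) ≤ 2. For the lower bound, G contains the cycle 5–8–3–7–5, so G is not a forest; only forests have treewidth ≤ 1, hence tw(G) ≥ 2. The upper and lower bounds meet at 2, so that is the treewidth.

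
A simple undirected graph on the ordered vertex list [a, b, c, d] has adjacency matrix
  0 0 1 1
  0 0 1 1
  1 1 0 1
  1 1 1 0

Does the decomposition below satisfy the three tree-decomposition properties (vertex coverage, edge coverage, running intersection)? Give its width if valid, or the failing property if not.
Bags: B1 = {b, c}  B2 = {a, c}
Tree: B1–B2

No — vertex d appears in no bag.

A tree decomposition must satisfy three properties: every vertex lies in some bag; for every edge, both endpoints lie together in some bag; and for every vertex, the bags containing it form a connected subtree. Here vertex d appears in no bag, so the decomposition is invalid.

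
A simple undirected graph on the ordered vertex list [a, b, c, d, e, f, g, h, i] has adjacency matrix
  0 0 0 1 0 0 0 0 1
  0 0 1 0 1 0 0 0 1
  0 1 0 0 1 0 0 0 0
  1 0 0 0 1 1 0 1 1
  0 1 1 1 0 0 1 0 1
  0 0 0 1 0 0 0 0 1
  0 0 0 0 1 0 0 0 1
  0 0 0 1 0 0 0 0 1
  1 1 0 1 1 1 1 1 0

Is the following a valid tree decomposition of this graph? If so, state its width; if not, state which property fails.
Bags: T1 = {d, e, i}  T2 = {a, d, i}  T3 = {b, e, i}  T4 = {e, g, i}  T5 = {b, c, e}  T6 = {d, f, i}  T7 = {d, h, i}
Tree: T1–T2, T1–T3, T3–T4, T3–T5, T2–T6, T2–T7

Checking the three conditions: (i) the bags cover all of {a, b, c, d, e, f, g, h, i}; (ii) for each edge, some bag contains both endpoints; (iii) the bags containing any fixed vertex form a subtree. All hold, so the decomposition is valid with width 3 − 1 = 2.

Yes; width 2.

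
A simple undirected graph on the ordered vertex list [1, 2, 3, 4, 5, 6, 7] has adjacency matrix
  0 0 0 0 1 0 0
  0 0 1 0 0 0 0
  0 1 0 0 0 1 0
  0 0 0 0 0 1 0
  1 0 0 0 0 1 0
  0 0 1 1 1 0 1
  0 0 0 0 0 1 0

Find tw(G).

A width-1 tree decomposition is:
Bags: B1 = {4, 6}  B2 = {3, 6}  B3 = {2, 3}  B4 = {6, 7}  B5 = {5, 6}  B6 = {1, 5}
Tree: B1–B2, B2–B3, B1–B4, B1–B5, B5–B6
Each bag holds 2 vertices, so the decomposition has width 1, which upper-bounds the treewidth. Since G has at least one edge (e.g. 6–4), it is not an edgeless graph, so tw(G) ≥ 1. Combining the bounds, tw(G) = 1.

1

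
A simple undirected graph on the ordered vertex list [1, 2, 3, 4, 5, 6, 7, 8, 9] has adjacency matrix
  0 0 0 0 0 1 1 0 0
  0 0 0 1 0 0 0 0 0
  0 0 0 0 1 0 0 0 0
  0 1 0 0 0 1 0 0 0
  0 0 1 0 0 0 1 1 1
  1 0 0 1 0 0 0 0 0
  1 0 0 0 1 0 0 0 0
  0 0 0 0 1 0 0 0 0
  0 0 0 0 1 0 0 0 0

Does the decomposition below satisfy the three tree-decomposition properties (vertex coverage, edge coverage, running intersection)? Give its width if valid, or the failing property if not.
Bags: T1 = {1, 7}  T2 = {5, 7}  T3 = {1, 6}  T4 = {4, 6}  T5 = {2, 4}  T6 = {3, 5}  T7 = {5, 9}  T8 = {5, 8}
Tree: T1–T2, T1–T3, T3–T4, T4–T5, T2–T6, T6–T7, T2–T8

Yes; width 1.

Checking the three conditions: (i) the bags cover all of {1, 2, 3, 4, 5, 6, 7, 8, 9}; (ii) for each edge, some bag contains both endpoints; (iii) the bags containing any fixed vertex form a subtree. All hold, so the decomposition is valid with width 2 − 1 = 1.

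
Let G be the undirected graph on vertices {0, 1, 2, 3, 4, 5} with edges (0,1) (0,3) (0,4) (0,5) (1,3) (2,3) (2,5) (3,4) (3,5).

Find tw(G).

2

A width-2 tree decomposition is:
Bags: B1 = {0, 1, 3}  B2 = {0, 3, 5}  B3 = {2, 3, 5}  B4 = {0, 3, 4}
Tree: B1–B2, B2–B3, B1–B4
Each bag holds 3 vertices, so the decomposition has width 2, which upper-bounds the treewidth. For the lower bound, the 3 vertices {0, 1, 3} are pairwise adjacent, and any tree decomposition puts a clique entirely inside one bag — forcing width ≥ 2. Hence tw(G) = 2 exactly.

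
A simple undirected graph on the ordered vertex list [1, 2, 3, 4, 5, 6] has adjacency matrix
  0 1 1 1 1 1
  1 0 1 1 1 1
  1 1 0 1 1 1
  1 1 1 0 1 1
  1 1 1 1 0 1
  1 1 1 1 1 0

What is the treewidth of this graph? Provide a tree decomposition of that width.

A single bag containing all 6 vertices is trivially a valid decomposition of width 5. On the other hand G contains the 6-clique {1, 2, 3, 4, 5, 6}. A clique must lie in a single bag of any decomposition, so no decomposition can have width below 5. The upper and lower bounds meet at 5, so that is the treewidth.

Treewidth 5.
One optimal decomposition is:
Bags: B1 = {1, 2, 3, 4, 5, 6}
Tree: (single bag)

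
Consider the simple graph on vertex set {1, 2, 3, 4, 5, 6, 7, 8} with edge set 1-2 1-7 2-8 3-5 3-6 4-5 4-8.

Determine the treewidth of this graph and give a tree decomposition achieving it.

The largest bag has 2 vertices, giving width 1; this decomposition certifies tw(G) ≤ 1. Any graph with an edge has treewidth ≥ 1, and G has the edge 7–1. Hence tw(G) = 1 exactly.

Treewidth 1.
One such decomposition:
Bags: B1 = {1, 7}  B2 = {1, 2}  B3 = {2, 8}  B4 = {4, 8}  B5 = {4, 5}  B6 = {3, 5}  B7 = {3, 6}
Tree: B1–B2, B2–B3, B3–B4, B4–B5, B5–B6, B6–B7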